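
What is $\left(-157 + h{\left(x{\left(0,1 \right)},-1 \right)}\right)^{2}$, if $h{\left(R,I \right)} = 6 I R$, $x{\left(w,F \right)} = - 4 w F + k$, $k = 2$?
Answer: $28561$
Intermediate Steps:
$x{\left(w,F \right)} = 2 - 4 F w$ ($x{\left(w,F \right)} = - 4 w F + 2 = - 4 F w + 2 = 2 - 4 F w$)
$h{\left(R,I \right)} = 6 I R$
$\left(-157 + h{\left(x{\left(0,1 \right)},-1 \right)}\right)^{2} = \left(-157 + 6 \left(-1\right) \left(2 - 4 \cdot 0\right)\right)^{2} = \left(-157 + 6 \left(-1\right) \left(2 + 0\right)\right)^{2} = \left(-157 + 6 \left(-1\right) 2\right)^{2} = \left(-157 - 12\right)^{2} = \left(-169\right)^{2} = 28561$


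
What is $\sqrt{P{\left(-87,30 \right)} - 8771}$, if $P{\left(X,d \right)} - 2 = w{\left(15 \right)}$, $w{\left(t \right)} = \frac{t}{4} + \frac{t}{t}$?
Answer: $\frac{i \sqrt{35057}}{2} \approx 93.618 i$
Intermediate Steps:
$w{\left(t \right)} = 1 + \frac{t}{4}$ ($w{\left(t \right)} = t \frac{1}{4} + 1 = \frac{t}{4} + 1 = 1 + \frac{t}{4}$)
$P{\left(X,d \right)} = \frac{27}{4}$ ($P{\left(X,d \right)} = 2 + \left(1 + \frac{1}{4} \cdot 15\right) = 2 + \left(1 + \frac{15}{4}\right) = 2 + \frac{19}{4} = \frac{27}{4}$)
$\sqrt{P{\left(-87,30 \right)} - 8771} = \sqrt{\frac{27}{4} - 8771} = \sqrt{- \frac{35057}{4}} = \frac{i \sqrt{35057}}{2}$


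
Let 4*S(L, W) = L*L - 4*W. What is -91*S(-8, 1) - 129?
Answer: -1494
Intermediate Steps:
S(L, W) = -W + L**2/4 (S(L, W) = (L*L - 4*W)/4 = (L**2 - 4*W)/4 = -W + L**2/4)
-91*S(-8, 1) - 129 = -91*(-1*1 + (1/4)*(-8)**2) - 129 = -91*(-1 + (1/4)*64) - 129 = -91*(-1 + 16) - 129 = -91*15 - 129 = -1365 - 129 = -1494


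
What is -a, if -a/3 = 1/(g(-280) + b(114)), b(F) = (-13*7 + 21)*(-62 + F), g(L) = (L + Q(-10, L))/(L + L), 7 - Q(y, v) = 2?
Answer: -112/135875 ≈ -0.00082429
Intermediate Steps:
Q(y, v) = 5 (Q(y, v) = 7 - 1*2 = 7 - 2 = 5)
g(L) = (5 + L)/(2*L) (g(L) = (L + 5)/(L + L) = (5 + L)/((2*L)) = (5 + L)*(1/(2*L)) = (5 + L)/(2*L))
b(F) = 4340 - 70*F (b(F) = (-91 + 21)*(-62 + F) = -70*(-62 + F) = 4340 - 70*F)
a = 112/135875 (a = -3/((½)*(5 - 280)/(-280) + (4340 - 70*114)) = -3/((½)*(-1/280)*(-275) + (4340 - 7980)) = -3/(55/112 - 3640) = -3/(-407625/112) = -3*(-112/407625) = 112/135875 ≈ 0.00082429)
-a = -1*112/135875 = -112/135875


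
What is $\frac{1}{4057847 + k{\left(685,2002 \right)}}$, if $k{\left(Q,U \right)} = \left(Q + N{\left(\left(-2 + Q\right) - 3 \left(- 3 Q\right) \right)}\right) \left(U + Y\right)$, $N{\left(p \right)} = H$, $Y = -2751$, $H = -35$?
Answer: $\frac{1}{3570997} \approx 2.8003 \cdot 10^{-7}$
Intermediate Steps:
$N{\left(p \right)} = -35$
$k{\left(Q,U \right)} = \left(-2751 + U\right) \left(-35 + Q\right)$ ($k{\left(Q,U \right)} = \left(Q - 35\right) \left(U - 2751\right) = \left(-35 + Q\right) \left(-2751 + U\right) = \left(-2751 + U\right) \left(-35 + Q\right)$)
$\frac{1}{4057847 + k{\left(685,2002 \right)}} = \frac{1}{4057847 + \left(96285 - 1884435 - 70070 + 685 \cdot 2002\right)} = \frac{1}{4057847 + \left(96285 - 1884435 - 70070 + 1371370\right)} = \frac{1}{4057847 - 486850} = \frac{1}{3570997}$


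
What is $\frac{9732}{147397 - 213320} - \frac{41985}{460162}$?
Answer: $- \frac{7246073739}{30335259526} \approx -0.23887$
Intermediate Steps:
$\frac{9732}{147397 - 213320} - \frac{41985}{460162} = \frac{9732}{-65923} - \frac{41985}{460162} = 9732 \left(- \frac{1}{65923}\right) - \frac{41985}{460162} = - \frac{9732}{65923} - \frac{41985}{460162} = - \frac{7246073739}{30335259526}$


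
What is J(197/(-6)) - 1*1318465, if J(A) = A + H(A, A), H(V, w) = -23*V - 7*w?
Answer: -7905077/6 ≈ -1.3175e+6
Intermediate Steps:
J(A) = -29*A (J(A) = A + (-23*A - 7*A) = A - 30*A = -29*A)
J(197/(-6)) - 1*1318465 = -29*197/(-6) - 1*1318465 = -(-29)*197/6 - 1318465 = -29*(-197/6) - 1318465 = 5713/6 - 1318465 = -7905077/6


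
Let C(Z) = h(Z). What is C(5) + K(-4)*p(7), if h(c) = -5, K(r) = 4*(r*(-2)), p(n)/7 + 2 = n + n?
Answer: 2683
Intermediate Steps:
p(n) = -14 + 14*n (p(n) = -14 + 7*(n + n) = -14 + 7*(2*n) = -14 + 14*n)
K(r) = -8*r (K(r) = 4*(-2*r) = -8*r)
C(Z) = -5
C(5) + K(-4)*p(7) = -5 + (-8*(-4))*(-14 + 14*7) = -5 + 32*(-14 + 98) = -5 + 32*84 = -5 + 2688 = 2683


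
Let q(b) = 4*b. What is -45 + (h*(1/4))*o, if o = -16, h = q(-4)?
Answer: 19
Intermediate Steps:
h = -16 (h = 4*(-4) = -16)
-45 + (h*(1/4))*o = -45 - 16/4*(-16) = -45 - 16*1/4*(-16) = -45 - 4*(-16) = -45 + 64 = 19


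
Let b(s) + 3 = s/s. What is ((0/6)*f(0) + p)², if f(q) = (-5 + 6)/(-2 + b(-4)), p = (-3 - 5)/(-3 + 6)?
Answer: 64/9 ≈ 7.1111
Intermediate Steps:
b(s) = -2 (b(s) = -3 + s/s = -3 + 1 = -2)
p = -8/3 ≈ -2.6667
f(q) = -¼ (f(q) = (-5 + 6)/(-2 - 2) = 1/(-4) = 1*(-¼) = -¼)
((0/6)*f(0) + p)² = ((0/6)*(-¼) - 8/3)² = ((0*(⅙))*(-¼) - 8/3)² = (0*(-¼) - 8/3)² = (0 - 8/3)² = (-8/3)² = 64/9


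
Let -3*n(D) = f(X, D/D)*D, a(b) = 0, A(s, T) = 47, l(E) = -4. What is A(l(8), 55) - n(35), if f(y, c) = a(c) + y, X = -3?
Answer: 12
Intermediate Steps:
f(y, c) = y (f(y, c) = 0 + y = y)
n(D) = D (n(D) = -(-1)*D = D)
A(l(8), 55) - n(35) = 47 - 1*35 = 47 - 35 = 12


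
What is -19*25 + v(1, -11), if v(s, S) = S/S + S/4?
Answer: -1907/4 ≈ -476.75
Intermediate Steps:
v(s, S) = 1 + S/4 (v(s, S) = 1 + S*(¼) = 1 + S/4)
-19*25 + v(1, -11) = -19*25 + (1 + (¼)*(-11)) = -475 + (1 - 11/4) = -475 - 7/4 = -1907/4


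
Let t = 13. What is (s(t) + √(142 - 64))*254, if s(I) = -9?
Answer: -2286 + 254*√78 ≈ -42.733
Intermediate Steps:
(s(t) + √(142 - 64))*254 = (-9 + √(142 - 64))*254 = (-9 + √78)*254 = -2286 + 254*√78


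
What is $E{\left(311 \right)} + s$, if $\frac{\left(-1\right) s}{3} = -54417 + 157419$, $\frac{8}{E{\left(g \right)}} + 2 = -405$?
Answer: $- \frac{125765450}{407} \approx -3.0901 \cdot 10^{5}$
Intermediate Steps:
$E{\left(g \right)} = - \frac{8}{407}$ ($E{\left(g \right)} = \frac{8}{-2 - 405} = \frac{8}{-407} = 8 \left(- \frac{1}{407}\right) = - \frac{8}{407}$)
$s = -309006$ ($s = - 3 \left(-54417 + 157419\right) = \left(-3\right) 103002 = -309006$)
$E{\left(311 \right)} + s = - \frac{8}{407} - 309006 = - \frac{125765450}{407}$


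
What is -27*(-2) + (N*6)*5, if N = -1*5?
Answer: -96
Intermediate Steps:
N = -5
-27*(-2) + (N*6)*5 = -27*(-2) - 5*6*5 = 54 - 30*5 = 54 - 150 = -96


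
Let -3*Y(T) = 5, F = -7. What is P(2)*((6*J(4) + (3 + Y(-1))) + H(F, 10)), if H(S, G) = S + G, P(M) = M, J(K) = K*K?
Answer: 602/3 ≈ 200.67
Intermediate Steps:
J(K) = K²
Y(T) = -5/3 (Y(T) = -⅓*5 = -5/3)
H(S, G) = G + S
P(2)*((6*J(4) + (3 + Y(-1))) + H(F, 10)) = 2*((6*4² + (3 - 5/3)) + (10 - 7)) = 2*((6*16 + 4/3) + 3) = 2*((96 + 4/3) + 3) = 2*(292/3 + 3) = 2*(301/3) = 602/3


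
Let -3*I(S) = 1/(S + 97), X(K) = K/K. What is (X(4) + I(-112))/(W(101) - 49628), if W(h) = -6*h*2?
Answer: -23/1143900 ≈ -2.0107e-5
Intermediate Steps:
X(K) = 1
W(h) = -12*h
I(S) = -1/(3*(97 + S)) (I(S) = -1/(3*(S + 97)) = -1/(3*(97 + S)))
(X(4) + I(-112))/(W(101) - 49628) = (1 - 1/(291 + 3*(-112)))/(-12*101 - 49628) = (1 - 1/(291 - 336))/(-1212 - 49628) = (1 - 1/(-45))/(-50840) = (1 - 1*(-1/45))*(-1/50840) = (1 + 1/45)*(-1/50840) = (46/45)*(-1/50840) = -23/1143900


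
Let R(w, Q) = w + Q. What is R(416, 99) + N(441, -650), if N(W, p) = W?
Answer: 956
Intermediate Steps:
R(w, Q) = Q + w
R(416, 99) + N(441, -650) = (99 + 416) + 441 = 515 + 441 = 956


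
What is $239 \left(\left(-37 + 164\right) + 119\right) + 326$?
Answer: $59120$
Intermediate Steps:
$239 \left(\left(-37 + 164\right) + 119\right) + 326 = 239 \left(127 + 119\right) + 326 = 239 \cdot 246 + 326 = 58794 + 326 = 59120$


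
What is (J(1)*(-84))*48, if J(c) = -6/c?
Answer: 24192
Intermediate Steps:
(J(1)*(-84))*48 = (-6/1*(-84))*48 = (-6*1*(-84))*48 = -6*(-84)*48 = 504*48 = 24192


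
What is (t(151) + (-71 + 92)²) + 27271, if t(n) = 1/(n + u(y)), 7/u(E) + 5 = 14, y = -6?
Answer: 37854601/1366 ≈ 27712.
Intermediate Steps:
u(E) = 7/9 (u(E) = 7/(-5 + 14) = 7/9)
t(n) = 1/(7/9 + n) (t(n) = 1/(n + 7/9) = 1/(7/9 + n))
(t(151) + (-71 + 92)²) + 27271 = (9/(7 + 9*151) + (-71 + 92)²) + 27271 = (9/(7 + 1359) + 21²) + 27271 = (9/1366 + 441) + 27271 = 602415/1366 + 27271 = 37854601/1366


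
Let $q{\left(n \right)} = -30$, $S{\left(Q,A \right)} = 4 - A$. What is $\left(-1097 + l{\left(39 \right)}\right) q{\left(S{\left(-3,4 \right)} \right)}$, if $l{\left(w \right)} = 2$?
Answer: $32850$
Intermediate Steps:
$\left(-1097 + l{\left(39 \right)}\right) q{\left(S{\left(-3,4 \right)} \right)} = \left(-1097 + 2\right) \left(-30\right) = \left(-1095\right) \left(-30\right) = 32850$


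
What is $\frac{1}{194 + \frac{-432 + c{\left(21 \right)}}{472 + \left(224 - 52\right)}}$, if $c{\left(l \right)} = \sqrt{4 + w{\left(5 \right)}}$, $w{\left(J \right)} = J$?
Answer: $\frac{644}{124507} \approx 0.0051724$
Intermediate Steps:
$c{\left(l \right)} = 3$ ($c{\left(l \right)} = \sqrt{4 + 5} = \sqrt{9} = 3$)
$\frac{1}{194 + \frac{-432 + c{\left(21 \right)}}{472 + \left(224 - 52\right)}} = \frac{1}{194 + \frac{-432 + 3}{472 + \left(224 - 52\right)}} = \frac{1}{194 - \frac{429}{472 + 172}} = \frac{1}{194 - \frac{429}{644}} = \frac{1}{\frac{124507}{644}} = \frac{644}{124507}$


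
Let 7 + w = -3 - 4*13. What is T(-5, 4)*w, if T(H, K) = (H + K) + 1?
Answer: 0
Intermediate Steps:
T(H, K) = 1 + H + K
w = -62 (w = -7 + (-3 - 4*13) = -7 + (-3 - 52) = -7 - 55 = -62)
T(-5, 4)*w = (1 - 5 + 4)*(-62) = 0*(-62) = 0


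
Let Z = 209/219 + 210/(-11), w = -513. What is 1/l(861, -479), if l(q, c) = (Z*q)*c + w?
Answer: 803/6005920904 ≈ 1.3370e-7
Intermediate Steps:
Z = -43691/2409 (Z = 209*(1/219) + 210*(-1/11) = 209/219 - 210/11 = -43691/2409 ≈ -18.137)
l(q, c) = -513 - 43691*c*q/2409 (l(q, c) = (-43691*q/2409)*c - 513 = -43691*c*q/2409 - 513 = -513 - 43691*c*q/2409)
1/l(861, -479) = 1/(-513 - 43691/2409*(-479)*861) = 1/(-513 + 6006332843/803) = 1/(6005920904/803) = 803/6005920904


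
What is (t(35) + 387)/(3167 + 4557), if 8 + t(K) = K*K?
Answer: 401/1931 ≈ 0.20766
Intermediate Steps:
t(K) = -8 + K**2 (t(K) = -8 + K*K = -8 + K**2)
(t(35) + 387)/(3167 + 4557) = ((-8 + 35**2) + 387)/(3167 + 4557) = ((-8 + 1225) + 387)/7724 = (1217 + 387)*(1/7724) = 1604*(1/7724) = 401/1931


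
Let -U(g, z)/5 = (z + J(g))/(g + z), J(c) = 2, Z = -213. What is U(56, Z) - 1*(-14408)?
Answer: 2261001/157 ≈ 14401.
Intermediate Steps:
U(g, z) = -5*(2 + z)/(g + z) (U(g, z) = -5*(z + 2)/(g + z) = -5*(2 + z)/(g + z))
U(56, Z) - 1*(-14408) = 5*(-2 - 1*(-213))/(56 - 213) - 1*(-14408) = 5*(-2 + 213)/(-157) + 14408 = 5*(-1/157)*211 + 14408 = -1055/157 + 14408 = 2261001/157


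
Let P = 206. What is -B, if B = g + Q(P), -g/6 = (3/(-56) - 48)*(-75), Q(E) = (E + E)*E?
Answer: -1770941/28 ≈ -63248.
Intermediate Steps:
Q(E) = 2*E**2 (Q(E) = (2*E)*E = 2*E**2)
g = -605475/28 (g = -6*(3/(-56) - 48)*(-75) = -6*(3*(-1/56) - 48)*(-75) = -6*(-3/56 - 48)*(-75) = -(-8073)*(-75)/28 = -6*201825/56 = -605475/28 ≈ -21624.)
B = 1770941/28 (B = -605475/28 + 2*206**2 = -605475/28 + 2*42436 = -605475/28 + 84872 = 1770941/28 ≈ 63248.)
-B = -1*1770941/28 = -1770941/28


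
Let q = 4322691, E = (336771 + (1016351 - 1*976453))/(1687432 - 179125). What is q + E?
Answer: 6519945470806/1508307 ≈ 4.3227e+6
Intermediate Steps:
E = 376669/1508307 (E = (336771 + (1016351 - 976453))/1508307 = (336771 + 39898)*(1/1508307) = 376669*(1/1508307) = 376669/1508307 ≈ 0.24973)
q + E = 4322691 + 376669/1508307 = 6519945470806/1508307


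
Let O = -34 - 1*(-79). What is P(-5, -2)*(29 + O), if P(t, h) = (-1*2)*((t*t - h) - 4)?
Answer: -3404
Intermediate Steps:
O = 45 (O = -34 + 79 = 45)
P(t, h) = 8 - 2*t² + 2*h (P(t, h) = -2*((t² - h) - 4) = -2*(-4 + t² - h) = 8 - 2*t² + 2*h)
P(-5, -2)*(29 + O) = (8 - 2*(-5)² + 2*(-2))*(29 + 45) = (8 - 2*25 - 4)*74 = (8 - 50 - 4)*74 = -46*74 = -3404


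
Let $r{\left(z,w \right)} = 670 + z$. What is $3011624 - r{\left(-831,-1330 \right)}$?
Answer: $3011785$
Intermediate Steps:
$3011624 - r{\left(-831,-1330 \right)} = 3011624 - \left(670 - 831\right) = 3011624 - -161 = 3011624 + 161 = 3011785$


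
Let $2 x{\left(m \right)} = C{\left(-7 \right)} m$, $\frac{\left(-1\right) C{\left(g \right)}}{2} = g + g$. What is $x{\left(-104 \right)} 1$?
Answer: $-1456$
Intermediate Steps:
$C{\left(g \right)} = - 4 g$ ($C{\left(g \right)} = - 2 \left(g + g\right) = - 2 \cdot 2 g = - 4 g$)
$x{\left(m \right)} = 14 m$ ($x{\left(m \right)} = \frac{\left(-4\right) \left(-7\right) m}{2} = \frac{28 m}{2} = 14 m$)
$x{\left(-104 \right)} 1 = 14 \left(-104\right) 1 = \left(-1456\right) 1 = -1456$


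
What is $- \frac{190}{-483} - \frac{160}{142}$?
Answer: $- \frac{25150}{34293} \approx -0.73339$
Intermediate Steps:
$- \frac{190}{-483} - \frac{160}{142} = \left(-190\right) \left(- \frac{1}{483}\right) - \frac{80}{71} = \frac{190}{483} - \frac{80}{71} = - \frac{25150}{34293}$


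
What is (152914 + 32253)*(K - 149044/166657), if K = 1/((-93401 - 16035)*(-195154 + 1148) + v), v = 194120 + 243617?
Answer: -585952503494209280125/3538407819275921 ≈ -1.6560e+5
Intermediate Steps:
v = 437737
K = 1/21231678353 (K = 1/((-93401 - 16035)*(-195154 + 1148) + 437737) = 1/(-109436*(-194006) + 437737) = 1/(21231240616 + 437737) = 1/21231678353 ≈ 4.7099e-11)
(152914 + 32253)*(K - 149044/166657) = (152914 + 32253)*(1/21231678353 - 149044/166657) = 185167*(1/21231678353 - 149044*1/166657) = 185167*(1/21231678353 - 149044/166657) = 185167*(-3164454268277875/3538407819275921) = -585952503494209280125/3538407819275921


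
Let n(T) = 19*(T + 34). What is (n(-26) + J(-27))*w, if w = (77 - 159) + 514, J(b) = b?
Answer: 54000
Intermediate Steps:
n(T) = 646 + 19*T (n(T) = 19*(34 + T) = 646 + 19*T)
w = 432 (w = -82 + 514 = 432)
(n(-26) + J(-27))*w = ((646 + 19*(-26)) - 27)*432 = ((646 - 494) - 27)*432 = (152 - 27)*432 = 125*432 = 54000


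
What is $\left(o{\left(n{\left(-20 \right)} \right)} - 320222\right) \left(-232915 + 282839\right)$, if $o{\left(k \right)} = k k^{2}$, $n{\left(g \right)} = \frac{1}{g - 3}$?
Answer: $- \frac{194510947028300}{12167} \approx -1.5987 \cdot 10^{10}$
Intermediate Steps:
$n{\left(g \right)} = \frac{1}{-3 + g}$
$o{\left(k \right)} = k^{3}$
$\left(o{\left(n{\left(-20 \right)} \right)} - 320222\right) \left(-232915 + 282839\right) = \left(\left(\frac{1}{-3 - 20}\right)^{3} - 320222\right) \left(-232915 + 282839\right) = \left(\left(\frac{1}{-23}\right)^{3} - 320222\right) 49924 = \left(\left(- \frac{1}{23}\right)^{3} - 320222\right) 49924 = \left(- \frac{1}{12167} - 320222\right) 49924 = \left(- \frac{3896141075}{12167}\right) 49924 = - \frac{194510947028300}{12167}$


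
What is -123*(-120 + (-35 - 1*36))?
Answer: 23493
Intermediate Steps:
-123*(-120 + (-35 - 1*36)) = -123*(-120 + (-35 - 36)) = -123*(-120 - 71) = -123*(-191) = 23493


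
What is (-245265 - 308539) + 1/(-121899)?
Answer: -67508153797/121899 ≈ -5.5380e+5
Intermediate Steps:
(-245265 - 308539) + 1/(-121899) = -553804 - 1/121899 = -67508153797/121899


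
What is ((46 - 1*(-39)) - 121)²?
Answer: 1296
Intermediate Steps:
((46 - 1*(-39)) - 121)² = ((46 + 39) - 121)² = (85 - 121)² = (-36)² = 1296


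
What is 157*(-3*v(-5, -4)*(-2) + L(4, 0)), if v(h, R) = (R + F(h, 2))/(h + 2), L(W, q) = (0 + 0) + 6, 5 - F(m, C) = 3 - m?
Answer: 3140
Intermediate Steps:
F(m, C) = 2 + m (F(m, C) = 5 - (3 - m) = 5 + (-3 + m) = 2 + m)
L(W, q) = 6 (L(W, q) = 0 + 6 = 6)
v(h, R) = (2 + R + h)/(2 + h) (v(h, R) = (R + (2 + h))/(h + 2) = (2 + R + h)/(2 + h))
157*(-3*v(-5, -4)*(-2) + L(4, 0)) = 157*(-3*(2 - 4 - 5)/(2 - 5)*(-2) + 6) = 157*(-3*(-7)/(-3)*(-2) + 6) = 157*(-(-1)*(-7)*(-2) + 6) = 157*(-3*7/3*(-2) + 6) = 157*(-7*(-2) + 6) = 157*(14 + 6) = 157*20 = 3140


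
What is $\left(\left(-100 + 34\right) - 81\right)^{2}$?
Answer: $21609$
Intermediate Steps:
$\left(\left(-100 + 34\right) - 81\right)^{2} = \left(-66 - 81\right)^{2} = \left(-147\right)^{2} = 21609$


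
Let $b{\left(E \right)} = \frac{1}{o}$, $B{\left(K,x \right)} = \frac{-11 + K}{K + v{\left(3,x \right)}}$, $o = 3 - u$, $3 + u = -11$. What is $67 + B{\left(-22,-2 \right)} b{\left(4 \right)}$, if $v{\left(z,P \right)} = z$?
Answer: $\frac{21674}{323} \approx 67.102$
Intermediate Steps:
$u = -14$ ($u = -3 - 11 = -14$)
$o = 17$ ($o = 3 - -14 = 3 + 14 = 17$)
$B{\left(K,x \right)} = \frac{-11 + K}{3 + K}$ ($B{\left(K,x \right)} = \frac{-11 + K}{K + 3} = \frac{-11 + K}{3 + K}$)
$b{\left(E \right)} = \frac{1}{17}$
$67 + B{\left(-22,-2 \right)} b{\left(4 \right)} = 67 + \frac{-11 - 22}{3 - 22} \cdot \frac{1}{17} = 67 + \frac{1}{-19} \left(-33\right) \frac{1}{17} = 67 + \left(- \frac{1}{19}\right) \left(-33\right) \frac{1}{17} = 67 + \frac{33}{19} \cdot \frac{1}{17} = 67 + \frac{33}{323} = \frac{21674}{323}$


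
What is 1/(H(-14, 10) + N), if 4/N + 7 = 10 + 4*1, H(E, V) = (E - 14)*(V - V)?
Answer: 7/4 ≈ 1.7500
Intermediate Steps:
H(E, V) = 0 (H(E, V) = (-14 + E)*0 = 0)
N = 4/7 (N = 4/(-7 + (10 + 4*1)) = 4/(-7 + (10 + 4)) = 4/(-7 + 14) = 4/7 ≈ 0.57143)
1/(H(-14, 10) + N) = 1/(0 + 4/7) = 1/(4/7) = 7/4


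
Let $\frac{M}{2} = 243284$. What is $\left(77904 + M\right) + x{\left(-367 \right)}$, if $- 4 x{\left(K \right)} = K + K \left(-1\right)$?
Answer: $564472$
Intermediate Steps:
$x{\left(K \right)} = 0$ ($x{\left(K \right)} = - \frac{K + K \left(-1\right)}{4} = - \frac{K - K}{4} = \left(- \frac{1}{4}\right) 0 = 0$)
$M = 486568$ ($M = 2 \cdot 243284 = 486568$)
$\left(77904 + M\right) + x{\left(-367 \right)} = \left(77904 + 486568\right) + 0 = 564472 + 0 = 564472$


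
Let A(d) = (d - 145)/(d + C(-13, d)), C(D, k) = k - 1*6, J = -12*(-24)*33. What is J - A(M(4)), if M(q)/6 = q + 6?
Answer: 1083541/114 ≈ 9504.8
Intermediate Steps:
J = 9504 (J = 288*33 = 9504)
M(q) = 36 + 6*q (M(q) = 6*(q + 6) = 6*(6 + q) = 36 + 6*q)
C(D, k) = -6 + k (C(D, k) = k - 6 = -6 + k)
A(d) = (-145 + d)/(-6 + 2*d) (A(d) = (d - 145)/(d + (-6 + d)) = (-145 + d)/(-6 + 2*d))
J - A(M(4)) = 9504 - (-145 + (36 + 6*4))/(2*(-3 + (36 + 6*4))) = 9504 - (-145 + (36 + 24))/(2*(-3 + (36 + 24))) = 9504 - (-145 + 60)/(2*(-3 + 60)) = 9504 - (-85)/(2*57) = 9504 - 1*(-85/114) = 9504 + 85/114 = 1083541/114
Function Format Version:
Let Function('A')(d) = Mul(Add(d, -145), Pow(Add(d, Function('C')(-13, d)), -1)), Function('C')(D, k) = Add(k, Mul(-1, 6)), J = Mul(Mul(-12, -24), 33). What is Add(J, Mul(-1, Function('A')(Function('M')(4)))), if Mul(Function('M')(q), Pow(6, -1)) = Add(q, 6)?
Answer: Rational(1083541, 114) ≈ 9504.8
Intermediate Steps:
J = 9504 (J = Mul(288, 33) = 9504)
Function('M')(q) = Add(36, Mul(6, q)) (Function('M')(q) = Mul(6, Add(q, 6)) = Mul(6, Add(6, q)) = Add(36, Mul(6, q)))
Function('C')(D, k) = Add(-6, k) (Function('C')(D, k) = Add(k, -6) = Add(-6, k))
Function('A')(d) = Mul(Pow(Add(-6, Mul(2, d)), -1), Add(-145, d)) (Function('A')(d) = Mul(Add(d, -145), Pow(Add(d, Add(-6, d)), -1)) = Mul(Add(-145, d), Pow(Add(-6, Mul(2, d)), -1)) = Mul(Pow(Add(-6, Mul(2, d)), -1), Add(-145, d)))
Add(J, Mul(-1, Function('A')(Function('M')(4)))) = Add(9504, Mul(-1, Mul(Rational(1, 2), Pow(Add(-3, Add(36, Mul(6, 4))), -1), Add(-145, Add(36, Mul(6, 4)))))) = Add(9504, Mul(-1, Mul(Rational(1, 2), Pow(Add(-3, Add(36, 24)), -1), Add(-145, Add(36, 24))))) = Add(9504, Mul(-1, Mul(Rational(1, 2), Pow(Add(-3, 60), -1), Add(-145, 60)))) = Add(9504, Mul(-1, Mul(Rational(1, 2), Pow(57, -1), -85))) = Add(9504, Mul(-1, Mul(Rational(1, 2), Rational(1, 57), -85))) = Add(9504, Mul(-1, Rational(-85, 114))) = Add(9504, Rational(85, 114)) = Rational(1083541, 114)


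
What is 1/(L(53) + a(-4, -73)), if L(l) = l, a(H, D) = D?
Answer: -1/20 ≈ -0.050000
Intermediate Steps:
1/(L(53) + a(-4, -73)) = 1/(53 - 73) = 1/(-20) = -1/20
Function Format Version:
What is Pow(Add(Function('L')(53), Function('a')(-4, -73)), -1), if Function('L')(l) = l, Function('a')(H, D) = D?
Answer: Rational(-1, 20) ≈ -0.050000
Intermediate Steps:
Pow(Add(Function('L')(53), Function('a')(-4, -73)), -1) = Pow(Add(53, -73), -1) = Pow(-20, -1) = Rational(-1, 20)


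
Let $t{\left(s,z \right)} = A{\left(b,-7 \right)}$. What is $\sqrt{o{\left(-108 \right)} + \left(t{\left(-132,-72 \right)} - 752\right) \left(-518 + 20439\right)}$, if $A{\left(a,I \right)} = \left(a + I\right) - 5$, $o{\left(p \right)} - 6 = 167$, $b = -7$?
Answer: $i \sqrt{15358918} \approx 3919.0 i$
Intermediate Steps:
$o{\left(p \right)} = 173$ ($o{\left(p \right)} = 6 + 167 = 173$)
$A{\left(a,I \right)} = -5 + I + a$ ($A{\left(a,I \right)} = \left(I + a\right) - 5 = -5 + I + a$)
$t{\left(s,z \right)} = -19$ ($t{\left(s,z \right)} = -5 - 7 - 7 = -19$)
$\sqrt{o{\left(-108 \right)} + \left(t{\left(-132,-72 \right)} - 752\right) \left(-518 + 20439\right)} = \sqrt{173 + \left(-19 - 752\right) \left(-518 + 20439\right)} = \sqrt{173 - 15359091} = \sqrt{-15358918} = i \sqrt{15358918}$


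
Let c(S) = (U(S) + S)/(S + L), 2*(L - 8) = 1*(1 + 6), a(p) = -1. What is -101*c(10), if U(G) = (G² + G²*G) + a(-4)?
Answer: -224018/43 ≈ -5209.7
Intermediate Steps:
U(G) = -1 + G² + G³ (U(G) = (G² + G²*G) - 1 = (G² + G³) - 1 = -1 + G² + G³)
L = 23/2 (L = 8 + (1*(1 + 6))/2 = 8 + (1*7)/2 = 8 + (½)*7 = 8 + 7/2 = 23/2 ≈ 11.500)
c(S) = (-1 + S + S² + S³)/(23/2 + S) (c(S) = ((-1 + S² + S³) + S)/(S + 23/2) = (-1 + S + S² + S³)/(23/2 + S))
-101*c(10) = -202*(-1 + 10 + 10² + 10³)/(23 + 2*10) = -202*(-1 + 10 + 100 + 1000)/(23 + 20) = -202*1109/43 = -101*2218/43 = -224018/43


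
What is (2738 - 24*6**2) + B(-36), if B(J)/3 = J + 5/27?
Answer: 15899/9 ≈ 1766.6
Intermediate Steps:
B(J) = 5/9 + 3*J (B(J) = 3*(J + 5/27) = 3*(5/27 + J) = 5/9 + 3*J)
(2738 - 24*6**2) + B(-36) = (2738 - 24*6**2) + (5/9 + 3*(-36)) = (2738 - 24*36) + (5/9 - 108) = (2738 - 864) - 967/9 = 1874 - 967/9 = 15899/9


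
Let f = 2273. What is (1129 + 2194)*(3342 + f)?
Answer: 18658645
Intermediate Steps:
(1129 + 2194)*(3342 + f) = (1129 + 2194)*(3342 + 2273) = 3323*5615 = 18658645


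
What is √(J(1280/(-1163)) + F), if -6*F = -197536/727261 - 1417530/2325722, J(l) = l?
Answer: I*√33214844852192580895979561048106/5901318700065138 ≈ 0.9766*I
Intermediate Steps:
F = 745164053161/5074220722326 (F = -(-197536/727261 - 1417530/2325722)/6 = -(-197536*1/727261 - 1417530*1/2325722)/6 = -(-197536/727261 - 708765/1162861)/6 = -⅙*(-745164053161/845703453721) = 745164053161/5074220722326 ≈ 0.14685)
√(J(1280/(-1163)) + F) = √(1280/(-1163) + 745164053161/5074220722326) = √(1280*(-1/1163) + 745164053161/5074220722326) = √(-1280/1163 + 745164053161/5074220722326) = √(-5628376730751037/5901318700065138) = I*√33214844852192580895979561048106/5901318700065138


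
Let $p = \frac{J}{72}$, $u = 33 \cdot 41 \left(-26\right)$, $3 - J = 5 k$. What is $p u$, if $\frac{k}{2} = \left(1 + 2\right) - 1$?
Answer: $\frac{99671}{12} \approx 8305.9$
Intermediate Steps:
$k = 4$ ($k = 2 \left(\left(1 + 2\right) - 1\right) = 2 \left(3 - 1\right) = 2 \cdot 2 = 4$)
$J = -17$ ($J = 3 - 5 \cdot 4 = 3 - 20 = -17$)
$u = -35178$ ($u = 1353 \left(-26\right) = -35178$)
$p = - \frac{17}{72} \approx -0.23611$
$p u = \left(- \frac{17}{72}\right) \left(-35178\right) = \frac{99671}{12}$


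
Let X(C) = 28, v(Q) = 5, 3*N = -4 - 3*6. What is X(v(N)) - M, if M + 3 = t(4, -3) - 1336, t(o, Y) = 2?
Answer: 1365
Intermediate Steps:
N = -22/3 (N = (-4 - 3*6)/3 = (-4 - 18)/3 = (⅓)*(-22) = -22/3 ≈ -7.3333)
M = -1337 (M = -3 + (2 - 1336) = -3 - 1334 = -1337)
X(v(N)) - M = 28 - 1*(-1337) = 28 + 1337 = 1365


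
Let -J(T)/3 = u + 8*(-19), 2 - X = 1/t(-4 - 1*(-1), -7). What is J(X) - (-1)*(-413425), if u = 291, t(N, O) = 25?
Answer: -413842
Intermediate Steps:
X = 49/25 (X = 2 - 1/25 = 49/25 ≈ 1.9600)
J(T) = -417 (J(T) = -3*(291 + 8*(-19)) = -3*(291 - 152) = -3*139 = -417)
J(X) - (-1)*(-413425) = -417 - (-1)*(-413425) = -417 - 1*413425 = -417 - 413425 = -413842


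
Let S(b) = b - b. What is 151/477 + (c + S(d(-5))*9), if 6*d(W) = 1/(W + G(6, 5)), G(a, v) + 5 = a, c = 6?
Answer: 3013/477 ≈ 6.3166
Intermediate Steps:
G(a, v) = -5 + a
d(W) = 1/(6*(1 + W)) (d(W) = 1/(6*(W + (-5 + 6))) = 1/(6*(W + 1)) = 1/(6*(1 + W)))
S(b) = 0
151/477 + (c + S(d(-5))*9) = 151/477 + (6 + 0*9) = 151*(1/477) + (6 + 0) = 151/477 + 6 = 3013/477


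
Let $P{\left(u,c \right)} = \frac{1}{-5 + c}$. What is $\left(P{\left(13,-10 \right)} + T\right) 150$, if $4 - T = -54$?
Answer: $8690$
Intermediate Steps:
$T = 58$ ($T = 4 - -54 = 4 + 54 = 58$)
$\left(P{\left(13,-10 \right)} + T\right) 150 = \left(\frac{1}{-5 - 10} + 58\right) 150 = \left(\frac{1}{-15} + 58\right) 150 = \left(- \frac{1}{15} + 58\right) 150 = \frac{869}{15} \cdot 150 = 8690$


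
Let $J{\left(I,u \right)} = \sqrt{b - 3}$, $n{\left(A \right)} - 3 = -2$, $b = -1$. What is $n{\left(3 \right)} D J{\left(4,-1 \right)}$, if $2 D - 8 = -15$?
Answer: $- 7 i \approx - 7.0 i$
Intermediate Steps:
$n{\left(A \right)} = 1$ ($n{\left(A \right)} = 3 - 2 = 1$)
$D = - \frac{7}{2}$ ($D = 4 + \frac{1}{2} \left(-15\right) = 4 - \frac{15}{2} = - \frac{7}{2} \approx -3.5$)
$J{\left(I,u \right)} = 2 i$ ($J{\left(I,u \right)} = \sqrt{-1 - 3} = \sqrt{-4} = 2 i$)
$n{\left(3 \right)} D J{\left(4,-1 \right)} = 1 \left(- \frac{7}{2}\right) 2 i = - \frac{7 \cdot 2 i}{2} = - 7 i$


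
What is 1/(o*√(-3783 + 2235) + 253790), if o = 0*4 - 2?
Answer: 126895/32204685146 + 3*I*√43/16102342573 ≈ 3.9403e-6 + 1.2217e-9*I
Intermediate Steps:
o = -2 (o = 0 - 2 = -2)
1/(o*√(-3783 + 2235) + 253790) = 1/(-2*√(-3783 + 2235) + 253790) = 1/(-12*I*√43 + 253790) = 1/(253790 - 12*I*√43)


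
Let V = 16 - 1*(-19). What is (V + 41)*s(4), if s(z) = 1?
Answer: 76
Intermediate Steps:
V = 35 (V = 16 + 19 = 35)
(V + 41)*s(4) = (35 + 41)*1 = 76*1 = 76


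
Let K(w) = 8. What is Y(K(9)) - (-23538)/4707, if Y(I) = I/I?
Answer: 9415/1569 ≈ 6.0006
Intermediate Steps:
Y(I) = 1
Y(K(9)) - (-23538)/4707 = 1 - (-23538)/4707 = 1 - 1*(-7846/1569) = 1 + 7846/1569 = 9415/1569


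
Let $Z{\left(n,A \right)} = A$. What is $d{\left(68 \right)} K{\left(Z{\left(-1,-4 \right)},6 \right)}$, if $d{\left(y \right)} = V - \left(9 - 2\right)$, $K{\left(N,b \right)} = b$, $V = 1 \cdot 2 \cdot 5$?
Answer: $18$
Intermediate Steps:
$V = 10$ ($V = 2 \cdot 5 = 10$)
$d{\left(y \right)} = 3$ ($d{\left(y \right)} = 10 - \left(9 - 2\right) = 10 - 7 = 3$)
$d{\left(68 \right)} K{\left(Z{\left(-1,-4 \right)},6 \right)} = 3 \cdot 6 = 18$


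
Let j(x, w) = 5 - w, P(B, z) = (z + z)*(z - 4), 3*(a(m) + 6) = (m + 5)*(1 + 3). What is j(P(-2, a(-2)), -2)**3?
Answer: 343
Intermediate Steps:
a(m) = 2/3 + 4*m/3 (a(m) = -6 + ((m + 5)*(1 + 3))/3 = -6 + ((5 + m)*4)/3 = -6 + (20 + 4*m)/3 = -6 + (20/3 + 4*m/3) = 2/3 + 4*m/3)
P(B, z) = 2*z*(-4 + z) (P(B, z) = (2*z)*(-4 + z) = 2*z*(-4 + z))
j(P(-2, a(-2)), -2)**3 = (5 - 1*(-2))**3 = (5 + 2)**3 = 7**3 = 343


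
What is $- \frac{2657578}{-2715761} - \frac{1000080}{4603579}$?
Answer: $\frac{9518392010782}{12502220308619} \approx 0.76134$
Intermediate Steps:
$- \frac{2657578}{-2715761} - \frac{1000080}{4603579} = \left(-2657578\right) \left(- \frac{1}{2715761}\right) - \frac{1000080}{4603579} = \frac{2657578}{2715761} - \frac{1000080}{4603579} = \frac{9518392010782}{12502220308619}$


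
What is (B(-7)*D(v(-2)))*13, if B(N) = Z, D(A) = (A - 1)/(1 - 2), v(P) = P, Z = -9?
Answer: -351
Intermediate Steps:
D(A) = 1 - A (D(A) = (-1 + A)/(-1) = (-1 + A)*(-1) = 1 - A)
B(N) = -9
(B(-7)*D(v(-2)))*13 = -9*(1 - 1*(-2))*13 = -9*(1 + 2)*13 = -9*3*13 = -27*13 = -351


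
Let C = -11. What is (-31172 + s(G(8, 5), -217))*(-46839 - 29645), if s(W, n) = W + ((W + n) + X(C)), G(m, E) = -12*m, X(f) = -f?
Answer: 2414599880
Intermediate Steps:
s(W, n) = 11 + n + 2*W (s(W, n) = W + ((W + n) - 1*(-11)) = W + ((W + n) + 11) = W + (11 + W + n) = 11 + n + 2*W)
(-31172 + s(G(8, 5), -217))*(-46839 - 29645) = (-31172 + (11 - 217 + 2*(-12*8)))*(-46839 - 29645) = (-31172 + (11 - 217 + 2*(-96)))*(-76484) = (-31172 + (11 - 217 - 192))*(-76484) = (-31172 - 398)*(-76484) = -31570*(-76484) = 2414599880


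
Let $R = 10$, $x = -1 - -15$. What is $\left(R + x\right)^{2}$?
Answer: $576$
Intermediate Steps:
$x = 14$ ($x = -1 + 15 = 14$)
$\left(R + x\right)^{2} = \left(10 + 14\right)^{2} = 24^{2} = 576$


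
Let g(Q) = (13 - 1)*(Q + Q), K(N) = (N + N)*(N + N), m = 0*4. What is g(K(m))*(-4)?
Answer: 0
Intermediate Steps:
m = 0
K(N) = 4*N**2 (K(N) = (2*N)*(2*N) = 4*N**2)
g(Q) = 24*Q (g(Q) = 12*(2*Q) = 24*Q)
g(K(m))*(-4) = (24*(4*0**2))*(-4) = (24*(4*0))*(-4) = (24*0)*(-4) = 0*(-4) = 0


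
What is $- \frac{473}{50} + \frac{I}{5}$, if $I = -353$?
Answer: $- \frac{4003}{50} \approx -80.06$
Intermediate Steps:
$- \frac{473}{50} + \frac{I}{5} = - \frac{473}{50} - \frac{353}{5} = - \frac{4003}{50}$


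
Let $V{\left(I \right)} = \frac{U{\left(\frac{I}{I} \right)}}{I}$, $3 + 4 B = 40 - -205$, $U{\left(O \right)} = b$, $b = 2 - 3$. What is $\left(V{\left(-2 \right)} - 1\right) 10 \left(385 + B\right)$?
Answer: $- \frac{4455}{2} \approx -2227.5$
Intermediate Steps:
$b = -1$
$U{\left(O \right)} = -1$
$B = \frac{121}{2}$ ($B = - \frac{3}{4} + \frac{40 - -205}{4} = - \frac{3}{4} + \frac{40 + 205}{4} = - \frac{3}{4} + \frac{1}{4} \cdot 245 = - \frac{3}{4} + \frac{245}{4} = \frac{121}{2} \approx 60.5$)
$V{\left(I \right)} = - \frac{1}{I}$
$\left(V{\left(-2 \right)} - 1\right) 10 \left(385 + B\right) = \left(- \frac{1}{-2} - 1\right) 10 \left(385 + \frac{121}{2}\right) = \left(\left(-1\right) \left(- \frac{1}{2}\right) - 1\right) 10 \cdot \frac{891}{2} = \left(\frac{1}{2} - 1\right) 10 \cdot \frac{891}{2} = \left(- \frac{1}{2}\right) 10 \cdot \frac{891}{2} = \left(-5\right) \frac{891}{2} = - \frac{4455}{2}$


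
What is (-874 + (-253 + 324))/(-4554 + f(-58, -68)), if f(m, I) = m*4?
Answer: 803/4786 ≈ 0.16778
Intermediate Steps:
f(m, I) = 4*m
(-874 + (-253 + 324))/(-4554 + f(-58, -68)) = (-874 + (-253 + 324))/(-4554 + 4*(-58)) = (-874 + 71)/(-4554 - 232) = -803/(-4786) = -803*(-1/4786) = 803/4786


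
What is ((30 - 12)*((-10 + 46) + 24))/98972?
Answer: 270/24743 ≈ 0.010912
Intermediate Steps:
((30 - 12)*((-10 + 46) + 24))/98972 = (18*(36 + 24))*(1/98972) = (18*60)*(1/98972) = 1080*(1/98972) = 270/24743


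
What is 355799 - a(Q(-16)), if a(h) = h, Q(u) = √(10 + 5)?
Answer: 355799 - √15 ≈ 3.5580e+5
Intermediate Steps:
Q(u) = √15
355799 - a(Q(-16)) = 355799 - √15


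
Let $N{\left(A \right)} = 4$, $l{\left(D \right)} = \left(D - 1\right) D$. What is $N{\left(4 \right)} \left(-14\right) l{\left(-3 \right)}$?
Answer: $-672$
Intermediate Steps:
$l{\left(D \right)} = D \left(-1 + D\right)$ ($l{\left(D \right)} = \left(-1 + D\right) D = D \left(-1 + D\right)$)
$N{\left(4 \right)} \left(-14\right) l{\left(-3 \right)} = 4 \left(-14\right) \left(- 3 \left(-1 - 3\right)\right) = - 56 \left(\left(-3\right) \left(-4\right)\right) = \left(-56\right) 12 = -672$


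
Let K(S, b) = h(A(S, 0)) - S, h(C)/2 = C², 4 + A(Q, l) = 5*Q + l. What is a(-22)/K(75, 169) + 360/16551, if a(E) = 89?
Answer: 11171951/506105673 ≈ 0.022074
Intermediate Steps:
A(Q, l) = -4 + l + 5*Q (A(Q, l) = -4 + (5*Q + l) = -4 + (l + 5*Q) = -4 + l + 5*Q)
h(C) = 2*C²
K(S, b) = -S + 2*(-4 + 5*S)² (K(S, b) = 2*(-4 + 0 + 5*S)² - S = 2*(-4 + 5*S)² - S = -S + 2*(-4 + 5*S)²)
a(-22)/K(75, 169) + 360/16551 = 89/(-1*75 + 2*(-4 + 5*75)²) + 360/16551 = 89/(-75 + 2*(-4 + 375)²) + 360*(1/16551) = 89/(-75 + 2*371²) + 40/1839 = 89/(-75 + 2*137641) + 40/1839 = 89/(-75 + 275282) + 40/1839 = 89/275207 + 40/1839 = 11171951/506105673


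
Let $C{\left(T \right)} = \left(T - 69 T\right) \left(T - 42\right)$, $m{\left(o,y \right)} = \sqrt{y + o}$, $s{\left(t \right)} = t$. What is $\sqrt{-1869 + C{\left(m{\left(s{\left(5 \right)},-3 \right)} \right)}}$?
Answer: $\sqrt{-2005 + 2856 \sqrt{2}} \approx 45.1$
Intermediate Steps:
$m{\left(o,y \right)} = \sqrt{o + y}$
$C{\left(T \right)} = - 68 T \left(-42 + T\right)$
$\sqrt{-1869 + C{\left(m{\left(s{\left(5 \right)},-3 \right)} \right)}} = \sqrt{-1869 + 68 \sqrt{5 - 3} \left(42 - \sqrt{5 - 3}\right)} = \sqrt{-1869 + 68 \sqrt{2} \left(42 - \sqrt{2}\right)}$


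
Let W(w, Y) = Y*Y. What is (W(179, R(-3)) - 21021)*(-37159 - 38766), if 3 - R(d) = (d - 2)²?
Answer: 1559271725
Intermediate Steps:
R(d) = 3 - (-2 + d)² (R(d) = 3 - (d - 2)² = 3 - (-2 + d)²)
W(w, Y) = Y²
(W(179, R(-3)) - 21021)*(-37159 - 38766) = ((3 - (-2 - 3)²)² - 21021)*(-37159 - 38766) = ((3 - 1*(-5)²)² - 21021)*(-75925) = ((3 - 1*25)² - 21021)*(-75925) = ((3 - 25)² - 21021)*(-75925) = ((-22)² - 21021)*(-75925) = (484 - 21021)*(-75925) = -20537*(-75925) = 1559271725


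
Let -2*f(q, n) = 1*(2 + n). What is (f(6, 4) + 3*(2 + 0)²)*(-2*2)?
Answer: -36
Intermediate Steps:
f(q, n) = -1 - n/2 (f(q, n) = -(2 + n)/2 = -1 - n/2)
(f(6, 4) + 3*(2 + 0)²)*(-2*2) = ((-1 - ½*4) + 3*(2 + 0)²)*(-2*2) = ((-1 - 2) + 3*2²)*(-4) = (-3 + 3*4)*(-4) = (-3 + 12)*(-4) = 9*(-4) = -36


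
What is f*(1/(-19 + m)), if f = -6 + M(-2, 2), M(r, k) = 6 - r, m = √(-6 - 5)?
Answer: -19/186 - I*√11/186 ≈ -0.10215 - 0.017831*I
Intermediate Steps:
m = I*√11 (m = √(-11) = I*√11 ≈ 3.3166*I)
f = 2 (f = -6 + (6 - 1*(-2)) = -6 + (6 + 2) = -6 + 8 = 2)
f*(1/(-19 + m)) = 2*(1/(-19 + I*√11)) = 2/(-19 + I*√11)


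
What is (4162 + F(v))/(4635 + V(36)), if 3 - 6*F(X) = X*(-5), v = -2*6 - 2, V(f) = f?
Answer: 24905/28026 ≈ 0.88864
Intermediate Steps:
v = -14 (v = -12 - 2 = -14)
F(X) = 1/2 + 5*X/6 (F(X) = 1/2 - X*(-5)/6 = 1/2 - (-5)*X/6 = 1/2 + 5*X/6)
(4162 + F(v))/(4635 + V(36)) = (4162 + (1/2 + (5/6)*(-14)))/(4635 + 36) = (4162 + (1/2 - 35/3))/4671 = (4162 - 67/6)*(1/4671) = (24905/6)*(1/4671) = 24905/28026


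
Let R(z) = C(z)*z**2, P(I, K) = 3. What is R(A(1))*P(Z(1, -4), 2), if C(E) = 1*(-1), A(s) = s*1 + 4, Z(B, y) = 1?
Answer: -75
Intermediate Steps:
A(s) = 4 + s (A(s) = s + 4 = 4 + s)
C(E) = -1
R(z) = -z**2
R(A(1))*P(Z(1, -4), 2) = -(4 + 1)**2*3 = -1*5**2*3 = -1*25*3 = -25*3 = -75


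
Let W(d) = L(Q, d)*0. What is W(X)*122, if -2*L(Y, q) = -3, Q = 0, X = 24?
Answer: 0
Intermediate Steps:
L(Y, q) = 3/2 (L(Y, q) = -½*(-3) = 3/2)
W(d) = 0 (W(d) = (3/2)*0 = 0)
W(X)*122 = 0*122 = 0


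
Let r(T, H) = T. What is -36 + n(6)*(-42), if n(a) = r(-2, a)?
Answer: 48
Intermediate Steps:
n(a) = -2
-36 + n(6)*(-42) = -36 - 2*(-42) = -36 + 84 = 48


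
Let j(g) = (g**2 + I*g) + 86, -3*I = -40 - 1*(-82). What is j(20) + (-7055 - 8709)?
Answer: -15558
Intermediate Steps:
I = -14 (I = -(-40 - 1*(-82))/3 = -(-40 + 82)/3 = -1/3*42 = -14)
j(g) = 86 + g**2 - 14*g (j(g) = (g**2 - 14*g) + 86 = 86 + g**2 - 14*g)
j(20) + (-7055 - 8709) = (86 + 20**2 - 14*20) + (-7055 - 8709) = (86 + 400 - 280) - 15764 = 206 - 15764 = -15558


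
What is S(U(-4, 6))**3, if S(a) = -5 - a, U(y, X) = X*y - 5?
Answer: 13824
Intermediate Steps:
U(y, X) = -5 + X*y
S(U(-4, 6))**3 = (-5 - (-5 + 6*(-4)))**3 = (-5 - (-5 - 24))**3 = (-5 - 1*(-29))**3 = (-5 + 29)**3 = 24**3 = 13824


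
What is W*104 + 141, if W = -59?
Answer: -5995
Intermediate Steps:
W*104 + 141 = -59*104 + 141 = -6136 + 141 = -5995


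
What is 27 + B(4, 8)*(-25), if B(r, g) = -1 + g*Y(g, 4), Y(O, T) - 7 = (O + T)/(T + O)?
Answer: -1548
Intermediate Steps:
Y(O, T) = 8 (Y(O, T) = 7 + (O + T)/(T + O) = 7 + (O + T)/(O + T) = 7 + 1 = 8)
B(r, g) = -1 + 8*g (B(r, g) = -1 + g*8 = -1 + 8*g)
27 + B(4, 8)*(-25) = 27 + (-1 + 8*8)*(-25) = 27 + (-1 + 64)*(-25) = 27 + 63*(-25) = 27 - 1575 = -1548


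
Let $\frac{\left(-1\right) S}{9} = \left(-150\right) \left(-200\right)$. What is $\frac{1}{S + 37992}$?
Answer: $- \frac{1}{232008} \approx -4.3102 \cdot 10^{-6}$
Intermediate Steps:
$S = -270000$ ($S = - 9 \left(\left(-150\right) \left(-200\right)\right) = \left(-9\right) 30000 = -270000$)
$\frac{1}{S + 37992} = \frac{1}{-270000 + 37992} = \frac{1}{-232008} = - \frac{1}{232008}$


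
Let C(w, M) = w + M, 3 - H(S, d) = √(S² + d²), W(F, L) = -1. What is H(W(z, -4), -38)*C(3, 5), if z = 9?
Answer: 24 - 136*√5 ≈ -280.11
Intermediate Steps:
H(S, d) = 3 - √(S² + d²)
C(w, M) = M + w
H(W(z, -4), -38)*C(3, 5) = (3 - √((-1)² + (-38)²))*(5 + 3) = (3 - √(1 + 1444))*8 = (3 - √1445)*8 = (3 - 17*√5)*8 = 24 - 136*√5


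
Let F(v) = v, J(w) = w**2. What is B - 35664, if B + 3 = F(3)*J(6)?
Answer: -35559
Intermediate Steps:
B = 105 (B = -3 + 3*6**2 = -3 + 3*36 = -3 + 108 = 105)
B - 35664 = 105 - 35664 = -35559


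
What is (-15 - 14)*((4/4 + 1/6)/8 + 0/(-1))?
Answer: -203/48 ≈ -4.2292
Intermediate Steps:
(-15 - 14)*((4/4 + 1/6)/8 + 0/(-1)) = -29*((4*(1/4) + 1*(1/6))*(1/8) + 0*(-1)) = -29*((1 + 1/6)*(1/8) + 0) = -29*((7/6)*(1/8) + 0) = -29*(7/48 + 0) = -29*7/48 = -203/48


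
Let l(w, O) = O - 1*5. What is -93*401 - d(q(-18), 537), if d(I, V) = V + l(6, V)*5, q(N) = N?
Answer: -40490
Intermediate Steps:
l(w, O) = -5 + O (l(w, O) = O - 5 = -5 + O)
d(I, V) = -25 + 6*V (d(I, V) = V + (-5 + V)*5 = V + (-25 + 5*V) = -25 + 6*V)
-93*401 - d(q(-18), 537) = -93*401 - (-25 + 6*537) = -37293 - (-25 + 3222) = -37293 - 1*3197 = -37293 - 3197 = -40490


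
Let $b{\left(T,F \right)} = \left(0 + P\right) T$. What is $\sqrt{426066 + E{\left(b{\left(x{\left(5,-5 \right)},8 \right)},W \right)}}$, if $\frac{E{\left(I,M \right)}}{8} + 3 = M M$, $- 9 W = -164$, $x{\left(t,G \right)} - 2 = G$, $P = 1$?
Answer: $\frac{\sqrt{34724570}}{9} \approx 654.75$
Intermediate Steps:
$x{\left(t,G \right)} = 2 + G$
$W = \frac{164}{9}$ ($W = \left(- \frac{1}{9}\right) \left(-164\right) = \frac{164}{9} \approx 18.222$)
$b{\left(T,F \right)} = T$ ($b{\left(T,F \right)} = \left(0 + 1\right) T = 1 T = T$)
$E{\left(I,M \right)} = -24 + 8 M^{2}$ ($E{\left(I,M \right)} = -24 + 8 M M = -24 + 8 M^{2}$)
$\sqrt{426066 + E{\left(b{\left(x{\left(5,-5 \right)},8 \right)},W \right)}} = \sqrt{426066 - \left(24 - 8 \left(\frac{164}{9}\right)^{2}\right)} = \sqrt{426066 + \left(-24 + 8 \cdot \frac{26896}{81}\right)} = \sqrt{426066 + \left(-24 + \frac{215168}{81}\right)} = \sqrt{426066 + \frac{213224}{81}} = \sqrt{\frac{34724570}{81}} = \frac{\sqrt{34724570}}{9}$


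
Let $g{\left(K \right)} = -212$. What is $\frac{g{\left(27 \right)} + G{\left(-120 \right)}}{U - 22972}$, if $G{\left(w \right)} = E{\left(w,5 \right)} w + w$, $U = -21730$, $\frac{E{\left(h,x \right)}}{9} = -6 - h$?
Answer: $\frac{8818}{3193} \approx 2.7617$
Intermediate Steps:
$E{\left(h,x \right)} = -54 - 9 h$ ($E{\left(h,x \right)} = 9 \left(-6 - h\right) = -54 - 9 h$)
$G{\left(w \right)} = w + w \left(-54 - 9 w\right)$ ($G{\left(w \right)} = \left(-54 - 9 w\right) w + w = w \left(-54 - 9 w\right) + w = w + w \left(-54 - 9 w\right)$)
$\frac{g{\left(27 \right)} + G{\left(-120 \right)}}{U - 22972} = \frac{-212 - - 120 \left(53 + 9 \left(-120\right)\right)}{-21730 - 22972} = \frac{-212 - - 120 \left(53 - 1080\right)}{-44702} = \left(-212 - \left(-120\right) \left(-1027\right)\right) \left(- \frac{1}{44702}\right) = \left(-212 - 123240\right) \left(- \frac{1}{44702}\right) = \left(-123452\right) \left(- \frac{1}{44702}\right) = \frac{8818}{3193}$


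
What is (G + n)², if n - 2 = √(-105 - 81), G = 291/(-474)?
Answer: -4595343/24964 + 219*I*√186/79 ≈ -184.08 + 37.807*I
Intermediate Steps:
G = -97/158 (G = 291*(-1/474) = -97/158 ≈ -0.61392)
n = 2 + I*√186 (n = 2 + √(-105 - 81) = 2 + √(-186) = 2 + I*√186 ≈ 2.0 + 13.638*I)
(G + n)² = (-97/158 + (2 + I*√186))² = (219/158 + I*√186)²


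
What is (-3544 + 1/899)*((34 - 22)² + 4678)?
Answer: -15363157210/899 ≈ -1.7089e+7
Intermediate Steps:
(-3544 + 1/899)*((34 - 22)² + 4678) = (-3544 + 1/899)*(12² + 4678) = -3186055*(144 + 4678)/899 = -3186055/899*4822 = -15363157210/899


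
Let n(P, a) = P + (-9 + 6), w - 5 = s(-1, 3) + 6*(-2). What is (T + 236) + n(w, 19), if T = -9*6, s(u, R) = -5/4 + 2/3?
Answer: 2057/12 ≈ 171.42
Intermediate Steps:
s(u, R) = -7/12 (s(u, R) = -5*1/4 + 2*(1/3) = -5/4 + 2/3 = -7/12)
T = -54
w = -91/12 (w = 5 + (-7/12 + 6*(-2)) = 5 + (-7/12 - 12) = 5 - 151/12 = -91/12 ≈ -7.5833)
n(P, a) = -3 + P (n(P, a) = P - 3 = -3 + P)
(T + 236) + n(w, 19) = (-54 + 236) + (-3 - 91/12) = 182 - 127/12 = 2057/12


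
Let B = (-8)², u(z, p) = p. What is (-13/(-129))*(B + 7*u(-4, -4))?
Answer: 156/43 ≈ 3.6279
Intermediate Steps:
B = 64
(-13/(-129))*(B + 7*u(-4, -4)) = (-13/(-129))*(64 + 7*(-4)) = (-13*(-1/129))*(64 - 28) = (13/129)*36 = 156/43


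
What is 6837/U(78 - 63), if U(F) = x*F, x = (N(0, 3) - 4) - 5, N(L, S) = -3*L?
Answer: -2279/45 ≈ -50.644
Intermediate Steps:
x = -9 (x = (-3*0 - 4) - 5 = (0 - 4) - 5 = -4 - 5 = -9)
U(F) = -9*F
6837/U(78 - 63) = 6837/((-9*(78 - 63))) = 6837/((-9*15)) = 6837/(-135) = 6837*(-1/135) = -2279/45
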